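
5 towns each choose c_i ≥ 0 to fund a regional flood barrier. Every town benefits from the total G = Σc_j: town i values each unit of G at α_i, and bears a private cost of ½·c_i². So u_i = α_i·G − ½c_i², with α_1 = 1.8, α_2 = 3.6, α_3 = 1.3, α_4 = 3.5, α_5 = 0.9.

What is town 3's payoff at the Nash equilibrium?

13.585

Town i's FOC: ∂u_i/∂c_i = α_i − c_i = 0, so c_i* = α_i.
NE contributions = (1.8, 3.6, 1.3, 3.5, 0.9); G = 11.1.
u_3 = α_3·G − ½·(c_3)² = 1.3·11.1 − ½·1.3² = 13.585.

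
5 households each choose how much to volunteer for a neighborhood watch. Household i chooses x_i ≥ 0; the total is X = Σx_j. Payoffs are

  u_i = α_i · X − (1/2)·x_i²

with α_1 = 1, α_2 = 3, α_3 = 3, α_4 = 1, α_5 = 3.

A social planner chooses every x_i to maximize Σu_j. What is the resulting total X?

Planner FOC: ∂(Σu_j)/∂x_i = (Σα_j) − x_i = 0, so x_i^SO = Σα_j = 11 for every i; X^SO = 55.

55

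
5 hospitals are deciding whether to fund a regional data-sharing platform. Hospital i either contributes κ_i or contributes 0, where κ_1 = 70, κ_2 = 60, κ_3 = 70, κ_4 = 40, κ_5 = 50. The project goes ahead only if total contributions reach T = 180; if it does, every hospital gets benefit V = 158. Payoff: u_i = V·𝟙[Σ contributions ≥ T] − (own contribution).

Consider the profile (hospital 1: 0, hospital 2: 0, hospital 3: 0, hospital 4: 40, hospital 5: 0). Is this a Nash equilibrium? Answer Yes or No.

No

Total = 40 < 180: not provided.
Hospital 1 (pledges 0, payoff 0): pledging 70 → total 110, payoff -70. No gain.
Hospital 2 (pledges 0, payoff 0): pledging 60 → total 100, payoff -60. No gain.
Hospital 3 (pledges 0, payoff 0): pledging 70 → total 110, payoff -70. No gain.
Hospital 4 (pledges 40, payoff -40): dropping to 0 → total 0, payoff 0. Profitable deviation.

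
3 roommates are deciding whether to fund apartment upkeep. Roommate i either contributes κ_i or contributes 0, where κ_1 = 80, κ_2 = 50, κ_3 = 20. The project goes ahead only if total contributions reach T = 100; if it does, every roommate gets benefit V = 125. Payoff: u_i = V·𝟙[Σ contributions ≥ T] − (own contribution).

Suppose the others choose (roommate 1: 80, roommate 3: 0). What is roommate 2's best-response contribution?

Others' total = 80. Contributing 50 brings total to 130 ≥ 100: gain V − κ_2 = 75.
Best response: 50.

50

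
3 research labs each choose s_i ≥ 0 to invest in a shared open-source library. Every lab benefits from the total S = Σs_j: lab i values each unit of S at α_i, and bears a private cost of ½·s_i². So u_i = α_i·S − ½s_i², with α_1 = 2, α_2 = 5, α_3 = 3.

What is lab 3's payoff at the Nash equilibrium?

25.5

Lab i's FOC: ∂u_i/∂s_i = α_i − s_i = 0, so s_i* = α_i.
NE contributions = (2, 5, 3); S = 10.
u_3 = α_3·S − ½·(s_3)² = 3·10 − ½·3² = 25.5.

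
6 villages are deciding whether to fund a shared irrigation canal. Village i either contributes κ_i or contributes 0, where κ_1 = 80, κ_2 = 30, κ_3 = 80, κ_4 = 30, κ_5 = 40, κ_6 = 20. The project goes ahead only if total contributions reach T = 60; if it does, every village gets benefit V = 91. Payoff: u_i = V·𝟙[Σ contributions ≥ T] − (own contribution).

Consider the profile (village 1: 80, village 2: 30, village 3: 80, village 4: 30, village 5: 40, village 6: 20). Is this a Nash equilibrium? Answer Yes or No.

No

Total = 280 ≥ 60: provided.
Village 1 (pledges 80, payoff 11): dropping to 0 → total 200, payoff 91. Profitable deviation.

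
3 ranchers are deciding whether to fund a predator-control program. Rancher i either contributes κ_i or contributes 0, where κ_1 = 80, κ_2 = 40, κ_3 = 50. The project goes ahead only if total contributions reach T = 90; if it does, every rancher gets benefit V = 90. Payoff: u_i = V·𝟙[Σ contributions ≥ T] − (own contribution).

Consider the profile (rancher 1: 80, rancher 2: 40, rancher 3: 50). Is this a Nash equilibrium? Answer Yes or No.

No

Total = 170 ≥ 90: provided.
Rancher 1 (pledges 80, payoff 10): dropping to 0 → total 90, payoff 90. Profitable deviation.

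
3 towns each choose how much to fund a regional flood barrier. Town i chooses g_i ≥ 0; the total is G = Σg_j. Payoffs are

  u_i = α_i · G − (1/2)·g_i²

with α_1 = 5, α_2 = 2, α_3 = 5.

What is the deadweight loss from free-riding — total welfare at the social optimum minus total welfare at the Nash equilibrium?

99

Town i's FOC: ∂u_i/∂g_i = α_i − g_i = 0, so g_i* = α_i.
NE contributions = (5, 2, 5); G = 12.
W^NE = (Σα)·G − ½Σα_i² = 12² − ½·54 = 117.
Planner sets g_i = Σα_j = 12 for every i, so G^SO = 3·12 = 36.
W^SO = (Σα)·G^SO − ½·3·(Σα)² = (3/2)·12² = 216.
Deadweight loss = W^SO − W^NE = 99.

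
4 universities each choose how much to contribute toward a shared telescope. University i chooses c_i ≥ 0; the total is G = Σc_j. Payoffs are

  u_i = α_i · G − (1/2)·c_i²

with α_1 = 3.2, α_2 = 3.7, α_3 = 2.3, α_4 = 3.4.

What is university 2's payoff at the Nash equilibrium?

University i's FOC: ∂u_i/∂c_i = α_i − c_i = 0, so c_i* = α_i.
NE contributions = (3.2, 3.7, 2.3, 3.4); G = 12.6.
u_2 = α_2·G − ½·(c_2)² = 3.7·12.6 − ½·3.7² = 39.775.

39.775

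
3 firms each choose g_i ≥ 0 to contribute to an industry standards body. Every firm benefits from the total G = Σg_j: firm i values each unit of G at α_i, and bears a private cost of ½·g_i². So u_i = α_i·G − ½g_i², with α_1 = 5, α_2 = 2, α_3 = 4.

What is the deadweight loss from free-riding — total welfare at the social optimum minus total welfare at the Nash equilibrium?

Firm i's FOC: ∂u_i/∂g_i = α_i − g_i = 0, so g_i* = α_i.
NE contributions = (5, 2, 4); G = 11.
W^NE = (Σα)·G − ½Σα_i² = 11² − ½·45 = 98.5.
Planner sets g_i = Σα_j = 11 for every i, so G^SO = 3·11 = 33.
W^SO = (Σα)·G^SO − ½·3·(Σα)² = (3/2)·11² = 181.5.
Deadweight loss = W^SO − W^NE = 83.

83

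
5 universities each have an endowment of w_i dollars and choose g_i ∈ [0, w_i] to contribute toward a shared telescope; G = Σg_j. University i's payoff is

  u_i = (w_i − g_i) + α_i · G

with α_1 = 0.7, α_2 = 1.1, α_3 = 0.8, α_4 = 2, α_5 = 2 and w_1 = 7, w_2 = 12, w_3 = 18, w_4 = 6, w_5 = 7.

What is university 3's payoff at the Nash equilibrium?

∂u_i/∂g_i = α_i − 1, so university i contributes w_i if α_i > 1, else 0.
α_i > 1 for i ∈ {2, 4, 5}; NE contributions (0, 12, 0, 6, 7), G = 25.
u_3 = (18 − 0) + 0.8·25 = 38.

38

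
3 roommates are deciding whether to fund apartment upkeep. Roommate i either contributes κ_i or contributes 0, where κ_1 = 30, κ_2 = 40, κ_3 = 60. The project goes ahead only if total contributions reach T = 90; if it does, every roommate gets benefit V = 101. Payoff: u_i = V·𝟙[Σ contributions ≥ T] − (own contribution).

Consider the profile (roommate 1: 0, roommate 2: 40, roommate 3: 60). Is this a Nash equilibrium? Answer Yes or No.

Total = 100 ≥ 90: provided.
Roommate 1 (pledges 0, payoff 101): pledging 30 → total 130, payoff 71. No gain.
Roommate 2 (pledges 40, payoff 61): dropping to 0 → total 60, payoff 0. No gain.
Roommate 3 (pledges 60, payoff 41): dropping to 0 → total 40, payoff 0. No gain.

Yes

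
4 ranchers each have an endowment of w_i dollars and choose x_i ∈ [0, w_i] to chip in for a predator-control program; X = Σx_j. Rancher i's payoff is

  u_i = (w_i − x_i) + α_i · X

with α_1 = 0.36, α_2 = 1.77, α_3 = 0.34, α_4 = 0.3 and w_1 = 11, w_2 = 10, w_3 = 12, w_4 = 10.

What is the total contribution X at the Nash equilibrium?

∂u_i/∂x_i = α_i − 1, so rancher i contributes w_i if α_i > 1, else 0.
α_i > 1 for i ∈ {2}; NE contributions (0, 10, 0, 0), X = 10.

10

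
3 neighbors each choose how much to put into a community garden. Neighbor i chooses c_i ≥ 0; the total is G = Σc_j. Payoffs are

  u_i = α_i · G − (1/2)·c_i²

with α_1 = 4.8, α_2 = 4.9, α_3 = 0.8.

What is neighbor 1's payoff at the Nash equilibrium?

38.88

Neighbor i's FOC: ∂u_i/∂c_i = α_i − c_i = 0, so c_i* = α_i.
NE contributions = (4.8, 4.9, 0.8); G = 10.5.
u_1 = α_1·G − ½·(c_1)² = 4.8·10.5 − ½·4.8² = 38.88.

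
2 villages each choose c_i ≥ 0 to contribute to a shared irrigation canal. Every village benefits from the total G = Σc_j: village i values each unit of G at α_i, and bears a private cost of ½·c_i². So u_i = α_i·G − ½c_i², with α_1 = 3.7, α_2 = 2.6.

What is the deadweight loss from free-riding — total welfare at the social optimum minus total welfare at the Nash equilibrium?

10.225

Village i's FOC: ∂u_i/∂c_i = α_i − c_i = 0, so c_i* = α_i.
NE contributions = (3.7, 2.6); G = 6.3.
W^NE = (Σα)·G − ½Σα_i² = 6.3² − ½·20.45 = 29.465.
Planner sets c_i = Σα_j = 6.3 for every i, so G^SO = 2·6.3 = 12.6.
W^SO = (Σα)·G^SO − ½·2·(Σα)² = (2/2)·6.3² = 39.69.
Deadweight loss = W^SO − W^NE = 10.225.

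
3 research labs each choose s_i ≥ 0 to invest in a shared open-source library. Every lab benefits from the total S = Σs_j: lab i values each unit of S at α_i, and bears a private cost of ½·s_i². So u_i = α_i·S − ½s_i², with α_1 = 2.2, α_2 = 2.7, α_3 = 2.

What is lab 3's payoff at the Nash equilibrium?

Lab i's FOC: ∂u_i/∂s_i = α_i − s_i = 0, so s_i* = α_i.
NE contributions = (2.2, 2.7, 2); S = 6.9.
u_3 = α_3·S − ½·(s_3)² = 2·6.9 − ½·2² = 11.8.

11.8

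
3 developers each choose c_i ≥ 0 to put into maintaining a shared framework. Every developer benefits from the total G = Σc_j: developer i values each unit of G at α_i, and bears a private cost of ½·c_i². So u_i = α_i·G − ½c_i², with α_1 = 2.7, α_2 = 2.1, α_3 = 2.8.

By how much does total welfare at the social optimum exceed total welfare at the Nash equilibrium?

Developer i's FOC: ∂u_i/∂c_i = α_i − c_i = 0, so c_i* = α_i.
NE contributions = (2.7, 2.1, 2.8); G = 7.6.
W^NE = (Σα)·G − ½Σα_i² = 7.6² − ½·19.54 = 47.99.
Planner sets c_i = Σα_j = 7.6 for every i, so G^SO = 3·7.6 = 22.8.
W^SO = (Σα)·G^SO − ½·3·(Σα)² = (3/2)·7.6² = 86.64.
Deadweight loss = W^SO − W^NE = 38.65.

38.65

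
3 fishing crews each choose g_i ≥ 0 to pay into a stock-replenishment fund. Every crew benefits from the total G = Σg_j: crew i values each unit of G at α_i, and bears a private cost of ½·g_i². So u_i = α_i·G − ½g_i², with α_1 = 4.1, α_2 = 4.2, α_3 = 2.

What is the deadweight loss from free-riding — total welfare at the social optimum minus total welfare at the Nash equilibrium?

72.27

Crew i's FOC: ∂u_i/∂g_i = α_i − g_i = 0, so g_i* = α_i.
NE contributions = (4.1, 4.2, 2); G = 10.3.
W^NE = (Σα)·G − ½Σα_i² = 10.3² − ½·38.45 = 86.865.
Planner sets g_i = Σα_j = 10.3 for every i, so G^SO = 3·10.3 = 30.9.
W^SO = (Σα)·G^SO − ½·3·(Σα)² = (3/2)·10.3² = 159.135.
Deadweight loss = W^SO − W^NE = 72.27.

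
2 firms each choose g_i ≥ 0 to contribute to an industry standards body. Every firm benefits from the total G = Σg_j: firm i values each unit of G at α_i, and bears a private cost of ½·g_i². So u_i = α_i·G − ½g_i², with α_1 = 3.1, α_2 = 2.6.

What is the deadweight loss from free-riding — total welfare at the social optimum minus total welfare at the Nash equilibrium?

Firm i's FOC: ∂u_i/∂g_i = α_i − g_i = 0, so g_i* = α_i.
NE contributions = (3.1, 2.6); G = 5.7.
W^NE = (Σα)·G − ½Σα_i² = 5.7² − ½·16.37 = 24.305.
Planner sets g_i = Σα_j = 5.7 for every i, so G^SO = 2·5.7 = 11.4.
W^SO = (Σα)·G^SO − ½·2·(Σα)² = (2/2)·5.7² = 32.49.
Deadweight loss = W^SO − W^NE = 8.185.

8.185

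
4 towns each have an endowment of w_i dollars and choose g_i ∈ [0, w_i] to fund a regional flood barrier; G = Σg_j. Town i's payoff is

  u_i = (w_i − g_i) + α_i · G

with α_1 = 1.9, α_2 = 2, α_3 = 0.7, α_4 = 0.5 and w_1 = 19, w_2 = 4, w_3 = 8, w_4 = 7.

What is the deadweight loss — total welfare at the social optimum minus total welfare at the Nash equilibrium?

∂u_i/∂g_i = α_i − 1, so town i contributes w_i if α_i > 1, else 0.
α_i > 1 for i ∈ {1, 2}; NE contributions (19, 4, 0, 0), G = 23.
W^NE = Σw_i − G^NE + (Σα_i)·G^NE = 38 + 4.1·23 = 132.3.
Planner: ∂(Σu_j)/∂g_i = Σα_j − 1 = 4.1 > 0, so everyone contributes w_i; G^SO = 38, W^SO = 38 + 4.1·38 = 193.8.
Deadweight loss = 61.5.

61.5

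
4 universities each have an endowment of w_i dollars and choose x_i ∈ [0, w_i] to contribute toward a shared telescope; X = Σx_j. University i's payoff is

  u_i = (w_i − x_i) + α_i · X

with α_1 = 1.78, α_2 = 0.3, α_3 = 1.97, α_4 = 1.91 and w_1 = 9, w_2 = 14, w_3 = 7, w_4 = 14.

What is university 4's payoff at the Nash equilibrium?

∂u_i/∂x_i = α_i − 1, so university i contributes w_i if α_i > 1, else 0.
α_i > 1 for i ∈ {1, 3, 4}; NE contributions (9, 0, 7, 14), X = 30.
u_4 = (14 − 14) + 1.91·30 = 57.3.

57.3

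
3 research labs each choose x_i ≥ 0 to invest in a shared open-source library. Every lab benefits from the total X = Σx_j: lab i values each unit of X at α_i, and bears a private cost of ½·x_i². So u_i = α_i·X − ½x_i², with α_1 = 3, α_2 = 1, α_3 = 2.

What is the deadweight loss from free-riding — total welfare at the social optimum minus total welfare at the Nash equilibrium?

25

Lab i's FOC: ∂u_i/∂x_i = α_i − x_i = 0, so x_i* = α_i.
NE contributions = (3, 1, 2); X = 6.
W^NE = (Σα)·X − ½Σα_i² = 6² − ½·14 = 29.
Planner sets x_i = Σα_j = 6 for every i, so X^SO = 3·6 = 18.
W^SO = (Σα)·X^SO − ½·3·(Σα)² = (3/2)·6² = 54.
Deadweight loss = W^SO − W^NE = 25.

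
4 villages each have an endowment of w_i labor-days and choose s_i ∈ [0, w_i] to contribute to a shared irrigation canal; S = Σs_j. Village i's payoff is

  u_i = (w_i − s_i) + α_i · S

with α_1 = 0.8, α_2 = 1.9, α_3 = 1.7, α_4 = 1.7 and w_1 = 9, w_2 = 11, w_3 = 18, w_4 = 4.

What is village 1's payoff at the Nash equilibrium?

∂u_i/∂s_i = α_i − 1, so village i contributes w_i if α_i > 1, else 0.
α_i > 1 for i ∈ {2, 3, 4}; NE contributions (0, 11, 18, 4), S = 33.
u_1 = (9 − 0) + 0.8·33 = 35.4.

35.4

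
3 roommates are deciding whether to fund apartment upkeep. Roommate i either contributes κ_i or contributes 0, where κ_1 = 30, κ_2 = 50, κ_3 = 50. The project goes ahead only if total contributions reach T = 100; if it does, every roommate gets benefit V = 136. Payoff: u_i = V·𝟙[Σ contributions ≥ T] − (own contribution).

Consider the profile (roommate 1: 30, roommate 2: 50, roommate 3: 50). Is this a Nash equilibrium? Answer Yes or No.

Total = 130 ≥ 100: provided.
Roommate 1 (pledges 30, payoff 106): dropping to 0 → total 100, payoff 136. Profitable deviation.

No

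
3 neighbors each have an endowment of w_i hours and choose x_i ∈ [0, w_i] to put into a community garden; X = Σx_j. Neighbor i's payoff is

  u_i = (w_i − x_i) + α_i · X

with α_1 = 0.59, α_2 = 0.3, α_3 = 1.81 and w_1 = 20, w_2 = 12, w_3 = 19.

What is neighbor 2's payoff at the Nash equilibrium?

∂u_i/∂x_i = α_i − 1, so neighbor i contributes w_i if α_i > 1, else 0.
α_i > 1 for i ∈ {3}; NE contributions (0, 0, 19), X = 19.
u_2 = (12 − 0) + 0.3·19 = 17.7.

17.7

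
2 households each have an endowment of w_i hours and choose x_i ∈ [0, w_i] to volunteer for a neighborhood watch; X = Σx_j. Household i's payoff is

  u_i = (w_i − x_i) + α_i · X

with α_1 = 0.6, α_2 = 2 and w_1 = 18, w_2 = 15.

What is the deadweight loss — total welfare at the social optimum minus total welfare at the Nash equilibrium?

28.8

∂u_i/∂x_i = α_i − 1, so household i contributes w_i if α_i > 1, else 0.
α_i > 1 for i ∈ {2}; NE contributions (0, 15), X = 15.
W^NE = Σw_i − X^NE + (Σα_i)·X^NE = 33 + 1.6·15 = 57.
Planner: ∂(Σu_j)/∂x_i = Σα_j − 1 = 1.6 > 0, so everyone contributes w_i; X^SO = 33, W^SO = 33 + 1.6·33 = 85.8.
Deadweight loss = 28.8.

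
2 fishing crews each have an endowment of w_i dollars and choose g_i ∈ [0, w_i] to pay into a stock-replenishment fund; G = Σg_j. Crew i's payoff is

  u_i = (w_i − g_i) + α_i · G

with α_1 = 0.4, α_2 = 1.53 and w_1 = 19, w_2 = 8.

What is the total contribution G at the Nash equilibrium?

∂u_i/∂g_i = α_i − 1, so crew i contributes w_i if α_i > 1, else 0.
α_i > 1 for i ∈ {2}; NE contributions (0, 8), G = 8.

8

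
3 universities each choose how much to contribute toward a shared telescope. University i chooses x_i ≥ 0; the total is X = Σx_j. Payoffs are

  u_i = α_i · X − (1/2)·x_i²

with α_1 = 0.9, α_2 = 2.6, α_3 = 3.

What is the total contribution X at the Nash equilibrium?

6.5

University i's FOC: ∂u_i/∂x_i = α_i − x_i = 0, so x_i* = α_i.
NE contributions = (0.9, 2.6, 3); X = 6.5.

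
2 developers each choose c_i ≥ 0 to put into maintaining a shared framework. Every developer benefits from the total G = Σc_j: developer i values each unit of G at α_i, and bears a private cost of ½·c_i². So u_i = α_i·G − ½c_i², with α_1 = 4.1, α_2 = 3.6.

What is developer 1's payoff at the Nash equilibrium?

23.165

Developer i's FOC: ∂u_i/∂c_i = α_i − c_i = 0, so c_i* = α_i.
NE contributions = (4.1, 3.6); G = 7.7.
u_1 = α_1·G − ½·(c_1)² = 4.1·7.7 − ½·4.1² = 23.165.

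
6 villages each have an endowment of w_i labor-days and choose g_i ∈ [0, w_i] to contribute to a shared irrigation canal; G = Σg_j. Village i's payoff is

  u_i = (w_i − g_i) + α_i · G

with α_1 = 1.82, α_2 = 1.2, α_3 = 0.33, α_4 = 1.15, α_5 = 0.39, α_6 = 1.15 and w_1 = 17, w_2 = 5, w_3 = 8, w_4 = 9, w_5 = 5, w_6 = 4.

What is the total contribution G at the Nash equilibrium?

35

∂u_i/∂g_i = α_i − 1, so village i contributes w_i if α_i > 1, else 0.
α_i > 1 for i ∈ {1, 2, 4, 6}; NE contributions (17, 5, 0, 9, 0, 4), G = 35.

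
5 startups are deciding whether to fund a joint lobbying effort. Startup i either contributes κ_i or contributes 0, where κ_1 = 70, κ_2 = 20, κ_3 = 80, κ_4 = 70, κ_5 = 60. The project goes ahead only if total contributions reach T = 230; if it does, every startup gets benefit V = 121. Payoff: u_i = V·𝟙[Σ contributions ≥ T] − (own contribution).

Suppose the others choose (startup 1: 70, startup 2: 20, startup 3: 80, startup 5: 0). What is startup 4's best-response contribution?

70

Others' total = 170. Contributing 70 brings total to 240 ≥ 230: gain V − κ_4 = 51.
Best response: 70.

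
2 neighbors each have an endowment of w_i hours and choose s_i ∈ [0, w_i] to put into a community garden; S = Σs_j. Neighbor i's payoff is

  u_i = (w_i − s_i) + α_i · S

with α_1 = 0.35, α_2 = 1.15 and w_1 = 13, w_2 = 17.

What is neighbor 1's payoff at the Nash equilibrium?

∂u_i/∂s_i = α_i − 1, so neighbor i contributes w_i if α_i > 1, else 0.
α_i > 1 for i ∈ {2}; NE contributions (0, 17), S = 17.
u_1 = (13 − 0) + 0.35·17 = 18.95.

18.95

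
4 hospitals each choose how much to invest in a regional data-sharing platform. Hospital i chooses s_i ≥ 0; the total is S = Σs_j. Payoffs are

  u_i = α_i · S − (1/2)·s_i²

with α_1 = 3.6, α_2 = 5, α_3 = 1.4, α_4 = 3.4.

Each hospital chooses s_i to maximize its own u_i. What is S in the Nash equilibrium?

Hospital i's FOC: ∂u_i/∂s_i = α_i − s_i = 0, so s_i* = α_i.
NE contributions = (3.6, 5, 1.4, 3.4); S = 13.4.

13.4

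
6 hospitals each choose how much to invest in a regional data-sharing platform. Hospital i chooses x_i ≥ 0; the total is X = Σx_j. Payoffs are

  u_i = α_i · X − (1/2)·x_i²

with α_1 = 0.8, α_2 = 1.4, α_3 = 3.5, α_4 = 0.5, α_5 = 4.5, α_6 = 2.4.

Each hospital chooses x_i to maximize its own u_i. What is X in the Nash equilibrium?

13.1

Hospital i's FOC: ∂u_i/∂x_i = α_i − x_i = 0, so x_i* = α_i.
NE contributions = (0.8, 1.4, 3.5, 0.5, 4.5, 2.4); X = 13.1.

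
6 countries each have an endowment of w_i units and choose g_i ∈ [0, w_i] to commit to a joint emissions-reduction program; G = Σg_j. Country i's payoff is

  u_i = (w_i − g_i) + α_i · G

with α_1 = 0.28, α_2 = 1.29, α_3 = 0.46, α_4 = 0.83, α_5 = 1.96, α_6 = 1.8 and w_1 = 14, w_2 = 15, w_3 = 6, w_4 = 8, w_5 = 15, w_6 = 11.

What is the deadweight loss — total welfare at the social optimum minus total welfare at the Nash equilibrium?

157.36

∂u_i/∂g_i = α_i − 1, so country i contributes w_i if α_i > 1, else 0.
α_i > 1 for i ∈ {2, 5, 6}; NE contributions (0, 15, 0, 0, 15, 11), G = 41.
W^NE = Σw_i − G^NE + (Σα_i)·G^NE = 69 + 5.62·41 = 299.42.
Planner: ∂(Σu_j)/∂g_i = Σα_j − 1 = 5.62 > 0, so everyone contributes w_i; G^SO = 69, W^SO = 69 + 5.62·69 = 456.78.
Deadweight loss = 157.36.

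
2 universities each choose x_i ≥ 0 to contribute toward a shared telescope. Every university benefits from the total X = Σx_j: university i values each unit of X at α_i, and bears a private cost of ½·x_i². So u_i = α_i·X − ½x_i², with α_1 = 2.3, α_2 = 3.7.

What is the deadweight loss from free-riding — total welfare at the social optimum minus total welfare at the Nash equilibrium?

9.49

University i's FOC: ∂u_i/∂x_i = α_i − x_i = 0, so x_i* = α_i.
NE contributions = (2.3, 3.7); X = 6.
W^NE = (Σα)·X − ½Σα_i² = 6² − ½·18.98 = 26.51.
Planner sets x_i = Σα_j = 6 for every i, so X^SO = 2·6 = 12.
W^SO = (Σα)·X^SO − ½·2·(Σα)² = (2/2)·6² = 36.
Deadweight loss = W^SO − W^NE = 9.49.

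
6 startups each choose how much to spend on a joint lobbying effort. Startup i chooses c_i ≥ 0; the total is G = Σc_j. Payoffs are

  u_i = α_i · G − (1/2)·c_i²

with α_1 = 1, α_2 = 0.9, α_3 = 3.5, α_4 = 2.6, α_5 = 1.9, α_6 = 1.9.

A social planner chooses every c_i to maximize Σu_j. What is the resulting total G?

70.8

Planner FOC: ∂(Σu_j)/∂c_i = (Σα_j) − c_i = 0, so c_i^SO = Σα_j = 11.8 for every i; G^SO = 70.8.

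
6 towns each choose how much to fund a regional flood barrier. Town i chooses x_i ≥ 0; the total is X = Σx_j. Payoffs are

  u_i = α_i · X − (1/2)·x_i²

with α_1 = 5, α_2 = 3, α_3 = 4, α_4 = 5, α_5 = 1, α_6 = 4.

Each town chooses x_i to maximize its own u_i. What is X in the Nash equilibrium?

22

Town i's FOC: ∂u_i/∂x_i = α_i − x_i = 0, so x_i* = α_i.
NE contributions = (5, 3, 4, 5, 1, 4); X = 22.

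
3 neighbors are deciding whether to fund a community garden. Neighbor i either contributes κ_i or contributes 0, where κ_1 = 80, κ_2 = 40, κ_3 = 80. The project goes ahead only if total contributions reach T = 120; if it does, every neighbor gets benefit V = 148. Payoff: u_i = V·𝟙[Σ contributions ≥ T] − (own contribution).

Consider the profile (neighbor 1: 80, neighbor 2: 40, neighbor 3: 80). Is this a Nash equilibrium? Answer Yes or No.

No

Total = 200 ≥ 120: provided.
Neighbor 1 (pledges 80, payoff 68): dropping to 0 → total 120, payoff 148. Profitable deviation.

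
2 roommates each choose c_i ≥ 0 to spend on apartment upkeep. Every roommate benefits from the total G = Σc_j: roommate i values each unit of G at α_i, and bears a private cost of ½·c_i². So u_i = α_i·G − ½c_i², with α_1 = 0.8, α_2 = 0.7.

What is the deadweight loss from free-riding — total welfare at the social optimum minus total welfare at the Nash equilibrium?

Roommate i's FOC: ∂u_i/∂c_i = α_i − c_i = 0, so c_i* = α_i.
NE contributions = (0.8, 0.7); G = 1.5.
W^NE = (Σα)·G − ½Σα_i² = 1.5² − ½·1.13 = 1.685.
Planner sets c_i = Σα_j = 1.5 for every i, so G^SO = 2·1.5 = 3.
W^SO = (Σα)·G^SO − ½·2·(Σα)² = (2/2)·1.5² = 2.25.
Deadweight loss = W^SO − W^NE = 0.565.

0.565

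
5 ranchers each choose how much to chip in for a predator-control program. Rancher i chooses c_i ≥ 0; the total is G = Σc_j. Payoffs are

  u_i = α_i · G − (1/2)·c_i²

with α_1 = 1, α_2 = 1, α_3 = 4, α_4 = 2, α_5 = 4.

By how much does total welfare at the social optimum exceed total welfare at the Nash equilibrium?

Rancher i's FOC: ∂u_i/∂c_i = α_i − c_i = 0, so c_i* = α_i.
NE contributions = (1, 1, 4, 2, 4); G = 12.
W^NE = (Σα)·G − ½Σα_i² = 12² − ½·38 = 125.
Planner sets c_i = Σα_j = 12 for every i, so G^SO = 5·12 = 60.
W^SO = (Σα)·G^SO − ½·5·(Σα)² = (5/2)·12² = 360.
Deadweight loss = W^SO − W^NE = 235.

235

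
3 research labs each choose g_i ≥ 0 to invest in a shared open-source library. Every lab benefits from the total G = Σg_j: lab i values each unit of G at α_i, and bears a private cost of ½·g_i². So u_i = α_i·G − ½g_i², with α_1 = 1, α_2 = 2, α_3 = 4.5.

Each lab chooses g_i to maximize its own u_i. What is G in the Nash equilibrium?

Lab i's FOC: ∂u_i/∂g_i = α_i − g_i = 0, so g_i* = α_i.
NE contributions = (1, 2, 4.5); G = 7.5.

7.5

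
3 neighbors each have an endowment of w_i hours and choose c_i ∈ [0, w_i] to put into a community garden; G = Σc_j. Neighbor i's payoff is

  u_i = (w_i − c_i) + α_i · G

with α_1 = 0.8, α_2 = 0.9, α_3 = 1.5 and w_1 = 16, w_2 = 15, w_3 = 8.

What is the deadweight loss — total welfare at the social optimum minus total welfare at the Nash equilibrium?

68.2

∂u_i/∂c_i = α_i − 1, so neighbor i contributes w_i if α_i > 1, else 0.
α_i > 1 for i ∈ {3}; NE contributions (0, 0, 8), G = 8.
W^NE = Σw_i − G^NE + (Σα_i)·G^NE = 39 + 2.2·8 = 56.6.
Planner: ∂(Σu_j)/∂c_i = Σα_j − 1 = 2.2 > 0, so everyone contributes w_i; G^SO = 39, W^SO = 39 + 2.2·39 = 124.8.
Deadweight loss = 68.2.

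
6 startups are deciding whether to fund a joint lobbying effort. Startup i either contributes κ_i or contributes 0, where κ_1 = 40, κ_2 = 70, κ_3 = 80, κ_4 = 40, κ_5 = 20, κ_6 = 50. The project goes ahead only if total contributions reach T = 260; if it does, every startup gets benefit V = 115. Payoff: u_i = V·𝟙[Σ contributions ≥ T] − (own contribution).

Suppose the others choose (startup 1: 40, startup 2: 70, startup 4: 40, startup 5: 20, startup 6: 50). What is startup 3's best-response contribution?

80

Others' total = 220. Contributing 80 brings total to 300 ≥ 260: gain V − κ_3 = 35.
Best response: 80.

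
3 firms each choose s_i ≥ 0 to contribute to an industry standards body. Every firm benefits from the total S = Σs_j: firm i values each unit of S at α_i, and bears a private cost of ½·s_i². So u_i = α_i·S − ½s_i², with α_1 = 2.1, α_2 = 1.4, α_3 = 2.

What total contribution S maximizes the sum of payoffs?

Planner FOC: ∂(Σu_j)/∂s_i = (Σα_j) − s_i = 0, so s_i^SO = Σα_j = 5.5 for every i; S^SO = 16.5.

16.5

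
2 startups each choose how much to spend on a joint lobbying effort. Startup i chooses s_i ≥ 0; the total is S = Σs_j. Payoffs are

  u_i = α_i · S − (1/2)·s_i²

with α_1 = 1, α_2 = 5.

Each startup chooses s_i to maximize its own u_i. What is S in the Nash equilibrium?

Startup i's FOC: ∂u_i/∂s_i = α_i − s_i = 0, so s_i* = α_i.
NE contributions = (1, 5); S = 6.

6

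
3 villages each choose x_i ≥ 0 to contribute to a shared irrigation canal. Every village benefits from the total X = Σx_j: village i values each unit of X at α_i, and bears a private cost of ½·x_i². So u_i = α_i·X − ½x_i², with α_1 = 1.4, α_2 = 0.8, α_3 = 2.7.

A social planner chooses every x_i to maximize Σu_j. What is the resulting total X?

14.7

Planner FOC: ∂(Σu_j)/∂x_i = (Σα_j) − x_i = 0, so x_i^SO = Σα_j = 4.9 for every i; X^SO = 14.7.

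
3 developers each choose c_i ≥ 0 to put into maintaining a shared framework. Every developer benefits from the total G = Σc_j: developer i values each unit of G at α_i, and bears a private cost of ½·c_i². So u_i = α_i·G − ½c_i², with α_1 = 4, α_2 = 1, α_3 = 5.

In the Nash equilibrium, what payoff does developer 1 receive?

Developer i's FOC: ∂u_i/∂c_i = α_i − c_i = 0, so c_i* = α_i.
NE contributions = (4, 1, 5); G = 10.
u_1 = α_1·G − ½·(c_1)² = 4·10 − ½·4² = 32.

32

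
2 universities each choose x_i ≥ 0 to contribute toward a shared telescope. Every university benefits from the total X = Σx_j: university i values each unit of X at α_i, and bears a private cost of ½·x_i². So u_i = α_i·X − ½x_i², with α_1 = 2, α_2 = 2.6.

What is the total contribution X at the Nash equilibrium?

4.6

University i's FOC: ∂u_i/∂x_i = α_i − x_i = 0, so x_i* = α_i.
NE contributions = (2, 2.6); X = 4.6.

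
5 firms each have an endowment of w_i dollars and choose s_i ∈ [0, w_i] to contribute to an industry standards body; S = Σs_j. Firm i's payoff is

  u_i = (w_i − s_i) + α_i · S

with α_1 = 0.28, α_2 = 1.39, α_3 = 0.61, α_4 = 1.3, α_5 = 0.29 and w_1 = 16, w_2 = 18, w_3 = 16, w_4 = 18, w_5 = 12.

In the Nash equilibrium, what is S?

∂u_i/∂s_i = α_i − 1, so firm i contributes w_i if α_i > 1, else 0.
α_i > 1 for i ∈ {2, 4}; NE contributions (0, 18, 0, 18, 0), S = 36.

36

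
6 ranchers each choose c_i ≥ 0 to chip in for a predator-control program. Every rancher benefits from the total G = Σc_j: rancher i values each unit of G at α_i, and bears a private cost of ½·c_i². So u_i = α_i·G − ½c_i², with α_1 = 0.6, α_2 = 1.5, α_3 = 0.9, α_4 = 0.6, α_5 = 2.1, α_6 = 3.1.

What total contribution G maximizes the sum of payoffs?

Planner FOC: ∂(Σu_j)/∂c_i = (Σα_j) − c_i = 0, so c_i^SO = Σα_j = 8.8 for every i; G^SO = 52.8.

52.8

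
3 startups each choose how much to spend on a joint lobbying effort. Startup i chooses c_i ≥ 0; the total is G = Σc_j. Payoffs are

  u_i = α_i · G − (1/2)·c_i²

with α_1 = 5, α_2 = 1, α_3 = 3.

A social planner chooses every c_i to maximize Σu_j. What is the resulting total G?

Planner FOC: ∂(Σu_j)/∂c_i = (Σα_j) − c_i = 0, so c_i^SO = Σα_j = 9 for every i; G^SO = 27.

27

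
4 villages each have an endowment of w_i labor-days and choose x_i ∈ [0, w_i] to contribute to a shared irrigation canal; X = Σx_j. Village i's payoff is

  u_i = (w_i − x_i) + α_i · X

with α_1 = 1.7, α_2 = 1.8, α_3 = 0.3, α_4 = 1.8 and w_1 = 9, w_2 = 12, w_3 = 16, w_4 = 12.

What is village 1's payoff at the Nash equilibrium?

56.1

∂u_i/∂x_i = α_i − 1, so village i contributes w_i if α_i > 1, else 0.
α_i > 1 for i ∈ {1, 2, 4}; NE contributions (9, 12, 0, 12), X = 33.
u_1 = (9 − 9) + 1.7·33 = 56.1.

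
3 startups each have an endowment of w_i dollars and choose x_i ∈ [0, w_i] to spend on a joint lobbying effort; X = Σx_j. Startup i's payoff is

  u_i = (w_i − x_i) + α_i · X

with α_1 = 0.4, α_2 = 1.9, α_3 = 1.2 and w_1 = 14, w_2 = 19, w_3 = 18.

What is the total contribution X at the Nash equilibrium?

37

∂u_i/∂x_i = α_i − 1, so startup i contributes w_i if α_i > 1, else 0.
α_i > 1 for i ∈ {2, 3}; NE contributions (0, 19, 18), X = 37.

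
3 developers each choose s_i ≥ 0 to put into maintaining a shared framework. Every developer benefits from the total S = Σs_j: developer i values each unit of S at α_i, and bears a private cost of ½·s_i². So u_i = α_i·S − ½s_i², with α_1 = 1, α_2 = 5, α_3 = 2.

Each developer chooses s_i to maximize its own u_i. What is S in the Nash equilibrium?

Developer i's FOC: ∂u_i/∂s_i = α_i − s_i = 0, so s_i* = α_i.
NE contributions = (1, 5, 2); S = 8.

8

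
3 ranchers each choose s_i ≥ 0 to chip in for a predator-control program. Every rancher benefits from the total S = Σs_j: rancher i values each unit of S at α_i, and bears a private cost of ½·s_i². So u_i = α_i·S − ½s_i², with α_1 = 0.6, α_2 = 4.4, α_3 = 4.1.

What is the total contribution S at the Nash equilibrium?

Rancher i's FOC: ∂u_i/∂s_i = α_i − s_i = 0, so s_i* = α_i.
NE contributions = (0.6, 4.4, 4.1); S = 9.1.

9.1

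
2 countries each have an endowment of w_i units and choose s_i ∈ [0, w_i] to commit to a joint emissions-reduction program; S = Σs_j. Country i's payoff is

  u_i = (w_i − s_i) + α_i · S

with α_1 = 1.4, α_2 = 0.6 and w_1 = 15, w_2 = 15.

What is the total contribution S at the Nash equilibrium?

15

∂u_i/∂s_i = α_i − 1, so country i contributes w_i if α_i > 1, else 0.
α_i > 1 for i ∈ {1}; NE contributions (15, 0), S = 15.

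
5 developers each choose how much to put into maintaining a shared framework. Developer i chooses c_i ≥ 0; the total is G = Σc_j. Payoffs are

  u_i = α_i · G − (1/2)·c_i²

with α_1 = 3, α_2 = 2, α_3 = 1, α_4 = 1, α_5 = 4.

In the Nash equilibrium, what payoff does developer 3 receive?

Developer i's FOC: ∂u_i/∂c_i = α_i − c_i = 0, so c_i* = α_i.
NE contributions = (3, 2, 1, 1, 4); G = 11.
u_3 = α_3·G − ½·(c_3)² = 1·11 − ½·1² = 10.5.

10.5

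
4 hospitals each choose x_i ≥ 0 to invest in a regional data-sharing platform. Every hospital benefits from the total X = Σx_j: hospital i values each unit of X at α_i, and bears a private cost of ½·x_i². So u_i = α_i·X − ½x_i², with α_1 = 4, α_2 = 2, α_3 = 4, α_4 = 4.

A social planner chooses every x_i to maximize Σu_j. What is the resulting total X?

Planner FOC: ∂(Σu_j)/∂x_i = (Σα_j) − x_i = 0, so x_i^SO = Σα_j = 14 for every i; X^SO = 56.

56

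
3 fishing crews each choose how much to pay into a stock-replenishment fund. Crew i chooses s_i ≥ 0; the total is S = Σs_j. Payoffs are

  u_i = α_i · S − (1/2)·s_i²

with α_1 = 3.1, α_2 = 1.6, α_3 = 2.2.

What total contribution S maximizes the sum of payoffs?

20.7

Planner FOC: ∂(Σu_j)/∂s_i = (Σα_j) − s_i = 0, so s_i^SO = Σα_j = 6.9 for every i; S^SO = 20.7.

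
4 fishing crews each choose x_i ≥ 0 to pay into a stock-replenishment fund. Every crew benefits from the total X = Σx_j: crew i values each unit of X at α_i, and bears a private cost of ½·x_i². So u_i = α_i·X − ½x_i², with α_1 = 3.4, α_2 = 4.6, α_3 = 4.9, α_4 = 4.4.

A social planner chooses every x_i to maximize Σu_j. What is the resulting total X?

Planner FOC: ∂(Σu_j)/∂x_i = (Σα_j) − x_i = 0, so x_i^SO = Σα_j = 17.3 for every i; X^SO = 69.2.

69.2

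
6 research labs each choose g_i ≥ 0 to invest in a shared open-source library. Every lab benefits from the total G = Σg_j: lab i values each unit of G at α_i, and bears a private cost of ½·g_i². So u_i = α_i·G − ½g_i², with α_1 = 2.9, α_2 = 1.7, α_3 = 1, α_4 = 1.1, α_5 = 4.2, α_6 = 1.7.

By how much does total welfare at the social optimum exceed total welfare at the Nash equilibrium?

Lab i's FOC: ∂u_i/∂g_i = α_i − g_i = 0, so g_i* = α_i.
NE contributions = (2.9, 1.7, 1, 1.1, 4.2, 1.7); G = 12.6.
W^NE = (Σα)·G − ½Σα_i² = 12.6² − ½·34.04 = 141.74.
Planner sets g_i = Σα_j = 12.6 for every i, so G^SO = 6·12.6 = 75.6.
W^SO = (Σα)·G^SO − ½·6·(Σα)² = (6/2)·12.6² = 476.28.
Deadweight loss = W^SO − W^NE = 334.54.

334.54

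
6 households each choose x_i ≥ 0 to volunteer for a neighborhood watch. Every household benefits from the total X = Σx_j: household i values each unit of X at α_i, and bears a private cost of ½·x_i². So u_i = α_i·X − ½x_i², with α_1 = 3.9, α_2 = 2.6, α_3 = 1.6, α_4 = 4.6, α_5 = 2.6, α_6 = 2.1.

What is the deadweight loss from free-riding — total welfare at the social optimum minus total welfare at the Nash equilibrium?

Household i's FOC: ∂u_i/∂x_i = α_i − x_i = 0, so x_i* = α_i.
NE contributions = (3.9, 2.6, 1.6, 4.6, 2.6, 2.1); X = 17.4.
W^NE = (Σα)·X − ½Σα_i² = 17.4² − ½·56.86 = 274.33.
Planner sets x_i = Σα_j = 17.4 for every i, so X^SO = 6·17.4 = 104.4.
W^SO = (Σα)·X^SO − ½·6·(Σα)² = (6/2)·17.4² = 908.28.
Deadweight loss = W^SO − W^NE = 633.95.

633.95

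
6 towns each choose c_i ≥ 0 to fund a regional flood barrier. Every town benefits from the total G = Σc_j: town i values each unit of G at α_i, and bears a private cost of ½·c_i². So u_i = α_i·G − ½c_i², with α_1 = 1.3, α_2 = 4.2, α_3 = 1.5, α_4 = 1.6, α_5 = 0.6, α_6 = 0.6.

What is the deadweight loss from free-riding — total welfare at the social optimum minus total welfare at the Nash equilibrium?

204.51

Town i's FOC: ∂u_i/∂c_i = α_i − c_i = 0, so c_i* = α_i.
NE contributions = (1.3, 4.2, 1.5, 1.6, 0.6, 0.6); G = 9.8.
W^NE = (Σα)·G − ½Σα_i² = 9.8² − ½·24.86 = 83.61.
Planner sets c_i = Σα_j = 9.8 for every i, so G^SO = 6·9.8 = 58.8.
W^SO = (Σα)·G^SO − ½·6·(Σα)² = (6/2)·9.8² = 288.12.
Deadweight loss = W^SO − W^NE = 204.51.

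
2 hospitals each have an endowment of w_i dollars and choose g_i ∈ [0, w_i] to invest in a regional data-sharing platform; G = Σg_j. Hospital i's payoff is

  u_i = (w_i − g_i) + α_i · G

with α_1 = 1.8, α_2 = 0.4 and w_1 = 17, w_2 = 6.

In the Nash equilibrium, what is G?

∂u_i/∂g_i = α_i − 1, so hospital i contributes w_i if α_i > 1, else 0.
α_i > 1 for i ∈ {1}; NE contributions (17, 0), G = 17.

17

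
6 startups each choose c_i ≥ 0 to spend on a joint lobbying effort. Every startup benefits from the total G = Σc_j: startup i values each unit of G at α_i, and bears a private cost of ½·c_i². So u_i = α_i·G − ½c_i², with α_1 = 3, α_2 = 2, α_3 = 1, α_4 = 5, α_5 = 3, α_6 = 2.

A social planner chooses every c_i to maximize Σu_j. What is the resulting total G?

96

Planner FOC: ∂(Σu_j)/∂c_i = (Σα_j) − c_i = 0, so c_i^SO = Σα_j = 16 for every i; G^SO = 96.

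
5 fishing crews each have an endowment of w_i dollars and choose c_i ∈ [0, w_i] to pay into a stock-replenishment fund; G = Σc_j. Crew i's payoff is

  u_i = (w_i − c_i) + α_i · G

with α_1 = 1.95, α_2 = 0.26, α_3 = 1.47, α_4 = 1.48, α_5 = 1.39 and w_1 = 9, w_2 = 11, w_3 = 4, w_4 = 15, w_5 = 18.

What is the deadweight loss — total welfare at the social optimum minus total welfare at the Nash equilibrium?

61.05

∂u_i/∂c_i = α_i − 1, so crew i contributes w_i if α_i > 1, else 0.
α_i > 1 for i ∈ {1, 3, 4, 5}; NE contributions (9, 0, 4, 15, 18), G = 46.
W^NE = Σw_i − G^NE + (Σα_i)·G^NE = 57 + 5.55·46 = 312.3.
Planner: ∂(Σu_j)/∂c_i = Σα_j − 1 = 5.55 > 0, so everyone contributes w_i; G^SO = 57, W^SO = 57 + 5.55·57 = 373.35.
Deadweight loss = 61.05.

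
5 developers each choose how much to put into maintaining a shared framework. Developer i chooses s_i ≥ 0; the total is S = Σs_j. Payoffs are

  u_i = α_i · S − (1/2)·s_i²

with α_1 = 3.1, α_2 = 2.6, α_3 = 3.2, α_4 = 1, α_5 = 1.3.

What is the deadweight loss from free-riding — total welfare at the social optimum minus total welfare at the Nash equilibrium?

202.81

Developer i's FOC: ∂u_i/∂s_i = α_i − s_i = 0, so s_i* = α_i.
NE contributions = (3.1, 2.6, 3.2, 1, 1.3); S = 11.2.
W^NE = (Σα)·S − ½Σα_i² = 11.2² − ½·29.3 = 110.79.
Planner sets s_i = Σα_j = 11.2 for every i, so S^SO = 5·11.2 = 56.
W^SO = (Σα)·S^SO − ½·5·(Σα)² = (5/2)·11.2² = 313.6.
Deadweight loss = W^SO − W^NE = 202.81.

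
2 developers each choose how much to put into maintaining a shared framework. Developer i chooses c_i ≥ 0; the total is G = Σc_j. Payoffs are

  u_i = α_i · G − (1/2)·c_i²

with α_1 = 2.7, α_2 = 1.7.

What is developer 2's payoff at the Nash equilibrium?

Developer i's FOC: ∂u_i/∂c_i = α_i − c_i = 0, so c_i* = α_i.
NE contributions = (2.7, 1.7); G = 4.4.
u_2 = α_2·G − ½·(c_2)² = 1.7·4.4 − ½·1.7² = 6.035.

6.035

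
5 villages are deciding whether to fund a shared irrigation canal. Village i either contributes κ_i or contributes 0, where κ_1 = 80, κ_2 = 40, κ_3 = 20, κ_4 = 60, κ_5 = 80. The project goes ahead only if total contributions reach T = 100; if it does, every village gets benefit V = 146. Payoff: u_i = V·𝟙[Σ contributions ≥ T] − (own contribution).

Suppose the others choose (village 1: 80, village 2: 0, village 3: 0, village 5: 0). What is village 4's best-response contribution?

60

Others' total = 80. Contributing 60 brings total to 140 ≥ 100: gain V − κ_4 = 86.
Best response: 60.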